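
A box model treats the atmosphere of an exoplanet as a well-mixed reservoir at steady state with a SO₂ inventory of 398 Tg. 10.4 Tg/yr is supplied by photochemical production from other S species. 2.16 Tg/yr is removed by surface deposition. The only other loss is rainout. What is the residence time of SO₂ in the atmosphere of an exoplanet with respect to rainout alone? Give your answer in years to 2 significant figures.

At steady state ΣF_in = ΣF_out.
ΣF_in = 10.400 Tg/yr.
Rainout flux = ΣF_in − (2.16) = 10.400 − 2.160 = 8.240 Tg/yr.
τ = M / F = 398 / 8.240 = 48.30 yr.

48 yr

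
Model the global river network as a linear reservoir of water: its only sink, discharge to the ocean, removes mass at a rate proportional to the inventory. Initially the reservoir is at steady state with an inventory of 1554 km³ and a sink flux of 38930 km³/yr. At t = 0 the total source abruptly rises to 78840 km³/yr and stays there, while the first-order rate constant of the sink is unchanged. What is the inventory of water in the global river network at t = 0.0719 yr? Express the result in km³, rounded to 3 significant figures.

τ = M₀/F₀ = 1554/38930 = 0.03992 yr; rate constant k = 1/τ.
New steady state M_∞ = F₁/k = F₁·τ = 78840 × 0.03992 = 3147.1 km³.
M(t) = M_∞ + (M₀ − M_∞)·e^(−t/τ); t/τ = 0.0719/0.03992 = 1.801, so e^(−t/τ) = 0.1651.
M(t) = 3147.1 − 1593 × 0.1651 = 2884.1 km³.

2880 km³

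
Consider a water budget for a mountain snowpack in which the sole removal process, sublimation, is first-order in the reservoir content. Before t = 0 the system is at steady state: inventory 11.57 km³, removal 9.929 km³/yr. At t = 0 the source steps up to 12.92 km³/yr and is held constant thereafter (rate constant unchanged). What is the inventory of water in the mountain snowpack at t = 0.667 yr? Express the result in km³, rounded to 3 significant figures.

Residence time τ = M₀/F₀ = 1.165 yr. The eventual steady state is M_∞ = M₀·(F₁/F₀) = 11.57 × 12.92/9.929 = 15.055 km³.
The anomaly ΔM(t) = M(t) − M_∞ decays as ΔM₀·e^(−t/τ) with ΔM₀ = 11.57 − 15.055 = −3.485 km³.
At t = 0.667 yr, e^(−t/τ) = e^(−0.5724) = 0.5642, so ΔM = −1.966 km³ and M = 15.055 − 1.966 = 13.089 km³.

13.1 km³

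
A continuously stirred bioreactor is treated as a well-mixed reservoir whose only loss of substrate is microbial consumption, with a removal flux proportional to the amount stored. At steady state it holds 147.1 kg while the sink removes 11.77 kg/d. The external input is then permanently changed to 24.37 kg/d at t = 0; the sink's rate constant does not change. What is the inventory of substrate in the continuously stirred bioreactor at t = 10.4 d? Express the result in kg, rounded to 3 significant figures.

τ = M₀/F₀ = 147.1/11.77 = 12.50 d; rate constant k = 1/τ.
New steady state M_∞ = F₁/k = F₁·τ = 24.37 × 12.50 = 304.57 kg.
M(t) = M_∞ + (M₀ − M_∞)·e^(−t/τ); t/τ = 10.4/12.50 = 0.8321, so e^(−t/τ) = 0.4351.
M(t) = 304.57 − 157.5 × 0.4351 = 236.05 kg.

236 kg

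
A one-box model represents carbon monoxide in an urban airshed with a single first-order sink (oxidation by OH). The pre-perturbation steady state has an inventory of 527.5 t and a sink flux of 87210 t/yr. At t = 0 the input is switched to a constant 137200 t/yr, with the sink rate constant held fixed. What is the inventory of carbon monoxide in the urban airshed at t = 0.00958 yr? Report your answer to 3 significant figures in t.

768 t

The sink rate constant is k = F₀/M₀ = 87210/527.5 = 165.3 yr⁻¹.
Solving dM/dt = F₁ − kM with M(0) = M₀ gives M(t) = F₁/k + (M₀ − F₁/k)·e^(−kt).
F₁/k = 137200/165.3 = 829.87 t; kt = 165.3 × 0.00958 = 1.584, e^(−kt) = 0.2052.
M(0.00958) = 829.87 + (527.5 − 829.87) × 0.2052 = 829.87 − 62.04 = 767.83 t.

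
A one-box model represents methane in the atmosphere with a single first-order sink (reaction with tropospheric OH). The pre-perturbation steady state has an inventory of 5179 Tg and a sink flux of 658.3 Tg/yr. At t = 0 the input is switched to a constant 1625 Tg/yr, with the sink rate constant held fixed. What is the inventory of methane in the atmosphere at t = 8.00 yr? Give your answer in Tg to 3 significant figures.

The sink rate constant is k = F₀/M₀ = 658.3/5179 = 0.1271 yr⁻¹.
Solving dM/dt = F₁ − kM with M(0) = M₀ gives M(t) = F₁/k + (M₀ − F₁/k)·e^(−kt).
F₁/k = 1625/0.1271 = 12784 Tg; kt = 0.1271 × 8.00 = 1.017, e^(−kt) = 0.3617.
M(8.00) = 12784 + (5179 − 12784) × 0.3617 = 12784 − 2751 = 10033 Tg.

10000 Tg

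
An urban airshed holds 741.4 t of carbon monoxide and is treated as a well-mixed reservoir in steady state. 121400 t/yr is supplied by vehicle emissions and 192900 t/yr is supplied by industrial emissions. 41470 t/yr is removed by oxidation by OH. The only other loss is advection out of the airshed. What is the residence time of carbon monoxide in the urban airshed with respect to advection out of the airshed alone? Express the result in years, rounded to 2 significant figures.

At steady state ΣF_in = ΣF_out.
ΣF_in = 121400 + 192900 = 314300 t/yr.
Advection out of the airshed flux = ΣF_in − (41470) = 314300 − 41470 = 272800 t/yr.
τ = M / F = 741.4 / 272800 = 0.002717 yr.

0.0027 yr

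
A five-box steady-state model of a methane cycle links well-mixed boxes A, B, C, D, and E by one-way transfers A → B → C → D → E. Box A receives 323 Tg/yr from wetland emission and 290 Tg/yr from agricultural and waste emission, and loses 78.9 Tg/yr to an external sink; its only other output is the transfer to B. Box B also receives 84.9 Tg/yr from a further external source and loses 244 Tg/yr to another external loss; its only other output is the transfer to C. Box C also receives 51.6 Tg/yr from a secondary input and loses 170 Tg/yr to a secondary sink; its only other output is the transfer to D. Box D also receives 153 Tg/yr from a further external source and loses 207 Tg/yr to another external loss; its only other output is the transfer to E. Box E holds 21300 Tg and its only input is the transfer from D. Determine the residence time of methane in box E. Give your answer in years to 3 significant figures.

Box A: F(A→B) = (323 + 290) − 78.9 = 534.10 Tg/yr.
Box B: F(B→C) = (534.10 + 84.9) − 244 = 375.00 Tg/yr.
Box C: F(C→D) = (375.00 + 51.6) − 170 = 256.60 Tg/yr.
Box D: F(D→E) = (256.60 + 153) − 207 = 202.60 Tg/yr.
Box E throughput = its input = 202.60 Tg/yr; τ = 21300 / 202.60 = 105.1 yr.

105 yr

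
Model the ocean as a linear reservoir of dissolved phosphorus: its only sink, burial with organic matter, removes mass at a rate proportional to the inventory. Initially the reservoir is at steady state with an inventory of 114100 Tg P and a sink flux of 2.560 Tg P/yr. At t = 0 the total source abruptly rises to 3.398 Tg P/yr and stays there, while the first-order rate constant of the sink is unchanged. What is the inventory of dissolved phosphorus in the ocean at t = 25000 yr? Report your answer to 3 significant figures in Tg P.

Residence time τ = M₀/F₀ = 44570 yr. The eventual steady state is M_∞ = M₀·(F₁/F₀) = 114100 × 3.398/2.560 = 151450 Tg P.
The anomaly ΔM(t) = M(t) − M_∞ decays as ΔM₀·e^(−t/τ) with ΔM₀ = 114100 − 151450 = −37350 Tg P.
At t = 25000 yr, e^(−t/τ) = e^(−0.5609) = 0.5707, so ΔM = −21320 Tg P and M = 151450 − 21320 = 130130 Tg P.

130000 Tg P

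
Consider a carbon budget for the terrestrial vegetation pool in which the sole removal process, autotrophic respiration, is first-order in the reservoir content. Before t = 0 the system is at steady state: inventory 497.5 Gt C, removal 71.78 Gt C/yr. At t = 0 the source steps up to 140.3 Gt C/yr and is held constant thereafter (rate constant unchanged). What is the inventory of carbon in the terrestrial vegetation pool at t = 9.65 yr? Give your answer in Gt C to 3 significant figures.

854 Gt C

The sink rate constant is k = F₀/M₀ = 71.78/497.5 = 0.1443 yr⁻¹.
Solving dM/dt = F₁ − kM with M(0) = M₀ gives M(t) = F₁/k + (M₀ − F₁/k)·e^(−kt).
F₁/k = 140.3/0.1443 = 972.41 Gt C; kt = 0.1443 × 9.65 = 1.392, e^(−kt) = 0.2485.
M(9.65) = 972.41 + (497.5 − 972.41) × 0.2485 = 972.41 − 118.0 = 854.39 Gt C.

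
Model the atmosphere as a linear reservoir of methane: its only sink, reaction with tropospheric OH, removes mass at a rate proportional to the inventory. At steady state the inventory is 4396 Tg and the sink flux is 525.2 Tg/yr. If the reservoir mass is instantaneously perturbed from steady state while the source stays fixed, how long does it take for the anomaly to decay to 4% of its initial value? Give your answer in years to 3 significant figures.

For a linear reservoir the anomaly decays as exp(−t/τ) with τ = M/F = 4396/525.2 = 8.370 yr.
exp(−t/τ) = 0.04 ⇒ t = −τ ln(0.04) = 8.370 × 3.219 = 26.94 yr.

26.9 yr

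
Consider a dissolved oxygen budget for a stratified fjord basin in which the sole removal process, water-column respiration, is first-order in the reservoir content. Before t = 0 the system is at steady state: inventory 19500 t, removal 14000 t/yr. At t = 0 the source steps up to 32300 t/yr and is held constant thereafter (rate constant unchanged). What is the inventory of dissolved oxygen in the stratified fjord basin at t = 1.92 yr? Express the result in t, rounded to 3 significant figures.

38600 t

The sink rate constant is k = F₀/M₀ = 14000/19500 = 0.7179 yr⁻¹.
Solving dM/dt = F₁ − kM with M(0) = M₀ gives M(t) = F₁/k + (M₀ − F₁/k)·e^(−kt).
F₁/k = 32300/0.7179 = 44989 t; kt = 0.7179 × 1.92 = 1.378, e^(−kt) = 0.2520.
M(1.92) = 44989 + (19500 − 44989) × 0.2520 = 44989 − 6422 = 38567 t.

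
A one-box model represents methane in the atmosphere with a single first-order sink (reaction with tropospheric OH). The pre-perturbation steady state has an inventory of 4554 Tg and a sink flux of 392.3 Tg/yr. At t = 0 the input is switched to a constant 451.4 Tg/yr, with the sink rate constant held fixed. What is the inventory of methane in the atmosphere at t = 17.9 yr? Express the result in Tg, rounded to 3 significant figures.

Residence time τ = M₀/F₀ = 11.61 yr. The eventual steady state is M_∞ = M₀·(F₁/F₀) = 4554 × 451.4/392.3 = 5240.1 Tg.
The anomaly ΔM(t) = M(t) − M_∞ decays as ΔM₀·e^(−t/τ) with ΔM₀ = 4554 − 5240.1 = −686.1 Tg.
At t = 17.9 yr, e^(−t/τ) = e^(−1.542) = 0.2140, so ΔM = −146.8 Tg and M = 5240.1 − 146.8 = 5093.3 Tg.

5090 Tg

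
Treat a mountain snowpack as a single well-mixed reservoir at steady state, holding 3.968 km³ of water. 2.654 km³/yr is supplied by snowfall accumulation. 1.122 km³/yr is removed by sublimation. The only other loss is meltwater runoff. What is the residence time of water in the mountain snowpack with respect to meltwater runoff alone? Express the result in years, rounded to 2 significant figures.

2.6 yr

At steady state ΣF_in = ΣF_out.
ΣF_in = 2.6540 km³/yr.
Meltwater runoff flux = ΣF_in − (1.122) = 2.6540 − 1.122 = 1.532 km³/yr.
τ = M / F = 3.968 / 1.532 = 2.590 yr.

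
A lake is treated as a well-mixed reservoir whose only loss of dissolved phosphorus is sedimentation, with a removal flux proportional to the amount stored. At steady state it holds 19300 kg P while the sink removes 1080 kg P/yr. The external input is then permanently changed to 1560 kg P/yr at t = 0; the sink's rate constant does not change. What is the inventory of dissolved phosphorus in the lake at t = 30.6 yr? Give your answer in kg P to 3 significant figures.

26300 kg P

τ = M₀/F₀ = 19300/1080 = 17.87 yr; rate constant k = 1/τ.
New steady state M_∞ = F₁/k = F₁·τ = 1560 × 17.87 = 27878 kg P.
M(t) = M_∞ + (M₀ − M_∞)·e^(−t/τ); t/τ = 30.6/17.87 = 1.712, so e^(−t/τ) = 0.1804.
M(t) = 27878 − 8578 × 0.1804 = 26330 kg P.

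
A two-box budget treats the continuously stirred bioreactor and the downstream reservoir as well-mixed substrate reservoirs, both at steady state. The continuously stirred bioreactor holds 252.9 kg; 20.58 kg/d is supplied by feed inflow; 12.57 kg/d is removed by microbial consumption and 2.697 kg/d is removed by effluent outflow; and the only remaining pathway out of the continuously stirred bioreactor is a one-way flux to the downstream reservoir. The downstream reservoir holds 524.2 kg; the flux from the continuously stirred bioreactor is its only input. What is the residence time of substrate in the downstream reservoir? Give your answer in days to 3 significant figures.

98.7 d

Balance the continuously stirred bioreactor: ΣF_in = 20.580 kg/d.
Flux to the downstream reservoir = ΣF_in − (12.57 + 2.697) = 5.3130 kg/d.
At steady state the output of the downstream reservoir equals its input, 5.3130 kg/d.
τ = M / F = 524.2 / 5.3130 = 98.66 d.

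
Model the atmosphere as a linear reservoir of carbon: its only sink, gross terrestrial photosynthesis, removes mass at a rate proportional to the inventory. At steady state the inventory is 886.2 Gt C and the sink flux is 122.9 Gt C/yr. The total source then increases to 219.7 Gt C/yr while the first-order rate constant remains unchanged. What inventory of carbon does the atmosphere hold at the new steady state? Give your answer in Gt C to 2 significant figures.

1600 Gt C

Rate constant k = F/M = 122.9 / 886.2 = 0.1387 yr⁻¹.
At the new steady state, source = k·M_new ⇒ M_new = 219.7 / 0.1387 = 1584 Gt C.
(Equivalently M_new = M × F_new/F_old = 886.2 × 219.7/122.9.)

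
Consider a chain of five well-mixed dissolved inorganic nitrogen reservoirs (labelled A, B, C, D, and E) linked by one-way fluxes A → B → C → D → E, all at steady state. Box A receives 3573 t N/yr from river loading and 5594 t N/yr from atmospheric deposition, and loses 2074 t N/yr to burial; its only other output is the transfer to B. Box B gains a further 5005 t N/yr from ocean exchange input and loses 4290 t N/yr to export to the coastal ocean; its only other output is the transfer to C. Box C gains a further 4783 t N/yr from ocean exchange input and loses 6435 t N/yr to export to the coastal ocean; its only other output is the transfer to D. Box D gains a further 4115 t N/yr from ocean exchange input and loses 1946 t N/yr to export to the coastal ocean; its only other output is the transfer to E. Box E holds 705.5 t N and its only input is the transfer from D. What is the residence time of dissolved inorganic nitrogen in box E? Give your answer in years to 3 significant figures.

0.0847 yr

Box A: F(A→B) = (3573 + 5594) − 2074 = 7093.0 t N/yr.
Box B: F(B→C) = (7093.0 + 5005) − 4290 = 7808.0 t N/yr.
Box C: F(C→D) = (7808.0 + 4783) − 6435 = 6156.0 t N/yr.
Box D: F(D→E) = (6156.0 + 4115) − 1946 = 8325.0 t N/yr.
Box E throughput = its input = 8325.0 t N/yr; τ = 705.5 / 8325.0 = 0.08474 yr.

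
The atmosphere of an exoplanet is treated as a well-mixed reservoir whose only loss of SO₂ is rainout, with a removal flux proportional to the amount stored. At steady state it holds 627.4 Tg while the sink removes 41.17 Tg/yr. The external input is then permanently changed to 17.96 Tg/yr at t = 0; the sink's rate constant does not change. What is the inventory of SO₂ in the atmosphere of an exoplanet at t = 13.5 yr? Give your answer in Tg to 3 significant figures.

420 Tg

τ = M₀/F₀ = 627.4/41.17 = 15.24 yr; rate constant k = 1/τ.
New steady state M_∞ = F₁/k = F₁·τ = 17.96 × 15.24 = 273.70 Tg.
M(t) = M_∞ + (M₀ − M_∞)·e^(−t/τ); t/τ = 13.5/15.24 = 0.8859, so e^(−t/τ) = 0.4124.
M(t) = 273.70 + 353.7 × 0.4124 = 419.55 Tg.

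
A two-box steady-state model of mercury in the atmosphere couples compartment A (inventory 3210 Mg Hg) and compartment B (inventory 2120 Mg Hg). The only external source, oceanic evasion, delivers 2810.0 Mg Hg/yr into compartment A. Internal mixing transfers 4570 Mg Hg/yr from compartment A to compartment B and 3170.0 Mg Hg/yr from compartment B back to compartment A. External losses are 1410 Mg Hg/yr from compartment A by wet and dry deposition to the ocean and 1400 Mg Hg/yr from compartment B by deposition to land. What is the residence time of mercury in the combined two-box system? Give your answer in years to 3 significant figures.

1.90 yr

Treat the two boxes together as one reservoir: the mixing fluxes between them are internal recycling, so τ = ΣM / Σ(external losses).
M_total = 3210 + 2120 = 5330.0 Mg Hg.
ΣF_external_out = 1410 + 1400 = 2810.0 Mg Hg/yr.
τ = M_total / ΣF_ext = 5330.0 / 2810.0 = 1.897 yr.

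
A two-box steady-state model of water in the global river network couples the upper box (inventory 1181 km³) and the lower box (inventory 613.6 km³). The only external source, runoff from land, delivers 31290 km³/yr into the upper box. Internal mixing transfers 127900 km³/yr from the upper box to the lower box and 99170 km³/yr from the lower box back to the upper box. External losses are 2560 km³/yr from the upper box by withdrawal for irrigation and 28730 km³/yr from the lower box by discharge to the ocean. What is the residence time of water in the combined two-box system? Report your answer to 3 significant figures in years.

0.0574 yr

Residence time in the combined system uses the total inventory and the total *external* removal — internal exchanges between the two boxes cancel.
M_total = 1181 + 613.6 = 1794.6 km³.
ΣF_external_out = 2560 + 28730 = 31290 km³/yr.
τ = M_total / ΣF_ext = 1794.6 / 31290 = 0.05735 yr.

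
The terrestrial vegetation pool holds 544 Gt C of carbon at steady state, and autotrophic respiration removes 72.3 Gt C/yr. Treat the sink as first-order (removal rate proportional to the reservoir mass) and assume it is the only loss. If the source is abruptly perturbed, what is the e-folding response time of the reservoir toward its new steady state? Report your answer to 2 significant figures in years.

For a linear reservoir the response time equals the residence time τ = M/F.
τ = 544 / 72.3 = 7.524 yr.

7.5 yr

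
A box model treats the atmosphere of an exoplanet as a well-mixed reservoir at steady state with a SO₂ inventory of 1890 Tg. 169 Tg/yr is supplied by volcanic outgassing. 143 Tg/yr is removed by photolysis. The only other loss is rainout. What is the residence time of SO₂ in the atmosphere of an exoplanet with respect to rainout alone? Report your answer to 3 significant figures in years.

At steady state ΣF_in = ΣF_out.
ΣF_in = 169.00 Tg/yr.
Rainout flux = ΣF_in − (143) = 169.00 − 143.0 = 26.00 Tg/yr.
τ = M / F = 1890 / 26.00 = 72.69 yr.

72.7 yr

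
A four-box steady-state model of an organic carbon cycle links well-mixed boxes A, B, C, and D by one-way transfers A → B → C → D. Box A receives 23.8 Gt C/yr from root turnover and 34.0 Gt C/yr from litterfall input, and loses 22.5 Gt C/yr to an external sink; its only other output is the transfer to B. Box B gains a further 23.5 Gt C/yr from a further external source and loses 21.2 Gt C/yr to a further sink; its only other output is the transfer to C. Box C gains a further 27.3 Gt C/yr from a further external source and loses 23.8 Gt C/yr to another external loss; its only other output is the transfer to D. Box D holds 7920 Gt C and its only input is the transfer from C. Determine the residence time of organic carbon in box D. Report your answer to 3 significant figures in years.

Box A: F(A→B) = (23.8 + 34.0) − 22.5 = 35.300 Gt C/yr.
Box B: F(B→C) = (35.300 + 23.5) − 21.2 = 37.600 Gt C/yr.
Box C: F(C→D) = (37.600 + 27.3) − 23.8 = 41.100 Gt C/yr.
Box D throughput = its input = 41.100 Gt C/yr; τ = 7920 / 41.100 = 192.7 yr.

193 yr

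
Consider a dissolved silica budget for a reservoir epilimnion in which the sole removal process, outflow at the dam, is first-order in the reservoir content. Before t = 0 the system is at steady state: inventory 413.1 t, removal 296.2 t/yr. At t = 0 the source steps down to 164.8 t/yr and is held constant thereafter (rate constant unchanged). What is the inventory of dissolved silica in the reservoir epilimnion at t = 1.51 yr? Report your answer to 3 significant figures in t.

292 t

τ = M₀/F₀ = 413.1/296.2 = 1.395 yr; rate constant k = 1/τ.
New steady state M_∞ = F₁/k = F₁·τ = 164.8 × 1.395 = 229.84 t.
M(t) = M_∞ + (M₀ − M_∞)·e^(−t/τ); t/τ = 1.51/1.395 = 1.083, so e^(−t/τ) = 0.3387.
M(t) = 229.84 + 183.3 × 0.3387 = 291.91 t.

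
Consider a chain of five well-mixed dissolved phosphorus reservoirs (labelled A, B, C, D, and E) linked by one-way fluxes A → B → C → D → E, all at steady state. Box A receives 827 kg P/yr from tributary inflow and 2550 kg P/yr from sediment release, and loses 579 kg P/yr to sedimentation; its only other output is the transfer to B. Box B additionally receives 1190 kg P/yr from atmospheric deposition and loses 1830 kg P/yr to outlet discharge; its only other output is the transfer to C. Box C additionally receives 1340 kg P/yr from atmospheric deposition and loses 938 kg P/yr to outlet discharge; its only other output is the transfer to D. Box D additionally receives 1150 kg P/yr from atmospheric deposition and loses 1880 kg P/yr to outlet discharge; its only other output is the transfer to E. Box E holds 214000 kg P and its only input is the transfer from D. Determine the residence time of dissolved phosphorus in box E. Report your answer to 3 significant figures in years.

117 yr

Box A: F(A→B) = (827 + 2550) − 579 = 2798.0 kg P/yr.
Box B: F(B→C) = (2798.0 + 1190) − 1830 = 2158.0 kg P/yr.
Box C: F(C→D) = (2158.0 + 1340) − 938 = 2560.0 kg P/yr.
Box D: F(D→E) = (2560.0 + 1150) − 1880 = 1830.0 kg P/yr.
Box E throughput = its input = 1830.0 kg P/yr; τ = 214000 / 1830.0 = 116.9 yr.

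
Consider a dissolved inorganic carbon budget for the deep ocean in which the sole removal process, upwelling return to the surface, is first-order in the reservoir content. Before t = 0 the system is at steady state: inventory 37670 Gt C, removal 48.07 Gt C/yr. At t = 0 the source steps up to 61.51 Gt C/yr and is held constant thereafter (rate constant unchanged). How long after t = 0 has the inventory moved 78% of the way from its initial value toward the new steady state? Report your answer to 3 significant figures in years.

τ = M₀/F₀ = 37670/48.07 = 783.6 yr.
The remaining gap fraction is e^(−t/τ); 78% covered ⇒ e^(−t/τ) = 0.220.
t = −τ ln(0.220) = 783.6 × 1.514 = 1187 yr.

1190 yr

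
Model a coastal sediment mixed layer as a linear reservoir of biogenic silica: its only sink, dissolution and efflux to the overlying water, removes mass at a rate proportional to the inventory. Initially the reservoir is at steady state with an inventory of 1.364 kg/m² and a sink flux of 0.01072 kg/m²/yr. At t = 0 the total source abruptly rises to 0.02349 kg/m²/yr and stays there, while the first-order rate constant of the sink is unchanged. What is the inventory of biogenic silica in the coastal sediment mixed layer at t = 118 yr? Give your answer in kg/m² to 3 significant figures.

2.35 kg/m²

The sink rate constant is k = F₀/M₀ = 0.01072/1.364 = 0.007859 yr⁻¹.
Solving dM/dt = F₁ − kM with M(0) = M₀ gives M(t) = F₁/k + (M₀ − F₁/k)·e^(−kt).
F₁/k = 0.02349/0.007859 = 2.9888 kg/m²; kt = 0.007859 × 118 = 0.9274, e^(−kt) = 0.3956.
M(118) = 2.9888 + (1.364 − 2.9888) × 0.3956 = 2.9888 − 0.6428 = 2.3461 kg/m².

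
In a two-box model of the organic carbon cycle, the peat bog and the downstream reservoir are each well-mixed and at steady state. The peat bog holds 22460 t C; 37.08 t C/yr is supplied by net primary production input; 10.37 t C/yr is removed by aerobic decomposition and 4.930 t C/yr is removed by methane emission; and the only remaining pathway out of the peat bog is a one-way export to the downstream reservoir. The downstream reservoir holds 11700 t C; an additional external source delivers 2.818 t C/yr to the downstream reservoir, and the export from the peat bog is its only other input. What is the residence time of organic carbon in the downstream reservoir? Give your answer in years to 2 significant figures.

Balance the peat bog: ΣF_in = 37.080 t C/yr.
Export to the downstream reservoir = ΣF_in − (10.37 + 4.930) = 21.780 t C/yr.
Total input to the downstream reservoir = 21.780 + 2.818 = 24.598 t C/yr; at steady state this equals its total output.
τ = M / F = 11700 / 24.598 = 475.6 yr.

480 yr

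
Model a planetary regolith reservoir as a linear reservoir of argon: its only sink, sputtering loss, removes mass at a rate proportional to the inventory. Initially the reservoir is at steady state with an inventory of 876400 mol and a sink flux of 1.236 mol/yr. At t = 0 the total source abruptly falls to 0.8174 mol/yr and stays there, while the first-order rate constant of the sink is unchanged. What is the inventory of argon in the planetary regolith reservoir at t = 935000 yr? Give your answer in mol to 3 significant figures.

Residence time τ = M₀/F₀ = 709100 yr. The eventual steady state is M_∞ = M₀·(F₁/F₀) = 876400 × 0.8174/1.236 = 579590 mol.
The anomaly ΔM(t) = M(t) − M_∞ decays as ΔM₀·e^(−t/τ) with ΔM₀ = 876400 − 579590 = 296800 mol.
At t = 935000 yr, e^(−t/τ) = e^(−1.319) = 0.2675, so ΔM = 79400 mol and M = 579590 + 79400 = 658980 mol.

659000 mol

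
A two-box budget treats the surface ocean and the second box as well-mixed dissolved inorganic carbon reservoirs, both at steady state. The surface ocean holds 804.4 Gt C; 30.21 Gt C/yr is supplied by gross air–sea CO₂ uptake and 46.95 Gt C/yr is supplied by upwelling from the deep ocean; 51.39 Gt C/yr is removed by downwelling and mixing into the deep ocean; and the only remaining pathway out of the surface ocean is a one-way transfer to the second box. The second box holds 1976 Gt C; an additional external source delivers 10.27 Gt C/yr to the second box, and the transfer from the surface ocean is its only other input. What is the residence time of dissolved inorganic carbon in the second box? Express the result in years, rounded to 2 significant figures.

Balance the surface ocean: ΣF_in = 30.21 + 46.95 = 77.160 Gt C/yr.
Transfer to the second box = ΣF_in − (51.39) = 25.770 Gt C/yr.
Total input to the second box = 25.770 + 10.27 = 36.040 Gt C/yr; at steady state this equals its total output.
τ = M / F = 1976 / 36.040 = 54.83 yr.

55 yr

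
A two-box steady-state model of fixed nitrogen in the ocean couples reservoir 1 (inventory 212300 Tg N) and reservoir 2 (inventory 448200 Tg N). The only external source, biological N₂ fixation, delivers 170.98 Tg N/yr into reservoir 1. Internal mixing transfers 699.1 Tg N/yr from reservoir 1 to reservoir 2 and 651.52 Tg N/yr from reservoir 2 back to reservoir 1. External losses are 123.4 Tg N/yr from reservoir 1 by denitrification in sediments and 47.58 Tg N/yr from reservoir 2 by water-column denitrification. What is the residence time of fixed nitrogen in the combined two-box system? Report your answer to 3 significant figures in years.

3860 yr

Treat the two boxes together as one reservoir: the mixing fluxes between them are internal recycling, so τ = ΣM / Σ(external losses).
M_total = 212300 + 448200 = 660500 Tg N.
ΣF_external_out = 123.4 + 47.58 = 170.98 Tg N/yr.
τ = M_total / ΣF_ext = 660500 / 170.98 = 3863 yr.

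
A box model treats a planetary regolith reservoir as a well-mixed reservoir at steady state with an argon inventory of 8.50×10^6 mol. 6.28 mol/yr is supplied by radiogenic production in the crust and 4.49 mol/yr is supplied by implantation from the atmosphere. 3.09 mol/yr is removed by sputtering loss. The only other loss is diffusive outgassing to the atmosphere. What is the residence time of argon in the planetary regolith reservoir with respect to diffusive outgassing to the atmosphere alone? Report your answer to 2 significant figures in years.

1.1×10^6 yr

At steady state ΣF_in = ΣF_out.
ΣF_in = 6.28 + 4.49 = 10.770 mol/yr.
Diffusive outgassing to the atmosphere flux = ΣF_in − (3.09) = 10.770 − 3.090 = 7.680 mol/yr.
τ = M / F = 8.50×10^6 / 7.680 = 1.107×10^6 yr.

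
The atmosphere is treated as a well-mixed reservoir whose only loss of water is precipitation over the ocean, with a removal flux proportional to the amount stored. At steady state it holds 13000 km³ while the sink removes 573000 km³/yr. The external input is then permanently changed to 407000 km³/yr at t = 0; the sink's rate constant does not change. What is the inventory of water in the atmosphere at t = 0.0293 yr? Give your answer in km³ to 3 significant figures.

10300 km³

Residence time τ = M₀/F₀ = 0.02269 yr. The eventual steady state is M_∞ = M₀·(F₁/F₀) = 13000 × 407000/573000 = 9233.9 km³.
The anomaly ΔM(t) = M(t) − M_∞ decays as ΔM₀·e^(−t/τ) with ΔM₀ = 13000 − 9233.9 = 3766 km³.
At t = 0.0293 yr, e^(−t/τ) = e^(−1.291) = 0.2749, so ΔM = 1035 km³ and M = 9233.9 + 1035 = 10269 km³.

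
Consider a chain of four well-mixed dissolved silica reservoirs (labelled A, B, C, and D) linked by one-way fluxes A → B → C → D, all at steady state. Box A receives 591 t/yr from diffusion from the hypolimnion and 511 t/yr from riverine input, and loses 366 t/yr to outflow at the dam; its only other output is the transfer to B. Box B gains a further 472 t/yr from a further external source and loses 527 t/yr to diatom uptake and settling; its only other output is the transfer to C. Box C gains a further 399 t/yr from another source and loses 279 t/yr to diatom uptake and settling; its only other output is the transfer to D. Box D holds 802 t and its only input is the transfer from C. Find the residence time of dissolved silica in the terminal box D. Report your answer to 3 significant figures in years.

1.00 yr

Box A: F(A→B) = (591 + 511) − 366 = 736.00 t/yr.
Box B: F(B→C) = (736.00 + 472) − 527 = 681.00 t/yr.
Box C: F(C→D) = (681.00 + 399) − 279 = 801.00 t/yr.
Box D throughput = its input = 801.00 t/yr; τ = 802 / 801.00 = 1.001 yr.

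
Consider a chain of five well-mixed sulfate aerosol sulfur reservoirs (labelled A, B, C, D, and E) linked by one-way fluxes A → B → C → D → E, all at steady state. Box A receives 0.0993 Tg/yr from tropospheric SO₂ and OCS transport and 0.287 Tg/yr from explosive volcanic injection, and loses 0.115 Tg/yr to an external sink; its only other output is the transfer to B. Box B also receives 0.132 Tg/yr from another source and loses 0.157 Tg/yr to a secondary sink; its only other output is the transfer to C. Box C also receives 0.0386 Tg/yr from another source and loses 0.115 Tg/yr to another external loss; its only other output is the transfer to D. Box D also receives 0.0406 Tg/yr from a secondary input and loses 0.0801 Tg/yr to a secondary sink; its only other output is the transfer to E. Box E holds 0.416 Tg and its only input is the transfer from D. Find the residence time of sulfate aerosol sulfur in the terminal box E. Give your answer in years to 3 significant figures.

3.19 yr

Box A: F(A→B) = (0.0993 + 0.287) − 0.115 = 0.27130 Tg/yr.
Box B: F(B→C) = (0.27130 + 0.132) − 0.157 = 0.24630 Tg/yr.
Box C: F(C→D) = (0.24630 + 0.0386) − 0.115 = 0.16990 Tg/yr.
Box D: F(D→E) = (0.16990 + 0.0406) − 0.0801 = 0.13040 Tg/yr.
Box E throughput = its input = 0.13040 Tg/yr; τ = 0.416 / 0.13040 = 3.190 yr.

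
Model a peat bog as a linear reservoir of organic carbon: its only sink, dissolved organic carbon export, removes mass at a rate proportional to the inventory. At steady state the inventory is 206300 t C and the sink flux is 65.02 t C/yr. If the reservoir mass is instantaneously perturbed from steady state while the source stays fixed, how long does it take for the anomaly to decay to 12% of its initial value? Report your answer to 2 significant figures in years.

For a linear reservoir the anomaly decays as exp(−t/τ) with τ = M/F = 206300/65.02 = 3173 yr.
exp(−t/τ) = 0.12 ⇒ t = −τ ln(0.12) = 3173 × 2.120 = 6727 yr.

6700 yr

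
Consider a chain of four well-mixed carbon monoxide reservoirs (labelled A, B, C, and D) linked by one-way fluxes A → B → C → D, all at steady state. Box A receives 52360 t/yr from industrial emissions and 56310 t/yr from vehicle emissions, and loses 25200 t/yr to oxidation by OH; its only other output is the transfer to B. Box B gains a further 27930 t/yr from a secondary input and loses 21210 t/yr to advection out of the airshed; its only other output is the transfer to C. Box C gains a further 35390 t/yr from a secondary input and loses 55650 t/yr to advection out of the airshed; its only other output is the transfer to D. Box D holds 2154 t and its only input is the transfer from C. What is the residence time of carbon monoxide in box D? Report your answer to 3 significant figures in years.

Box A: F(A→B) = (52360 + 56310) − 25200 = 83470 t/yr.
Box B: F(B→C) = (83470 + 27930) − 21210 = 90190 t/yr.
Box C: F(C→D) = (90190 + 35390) − 55650 = 69930 t/yr.
Box D throughput = its input = 69930 t/yr; τ = 2154 / 69930 = 0.03080 yr.

0.0308 yr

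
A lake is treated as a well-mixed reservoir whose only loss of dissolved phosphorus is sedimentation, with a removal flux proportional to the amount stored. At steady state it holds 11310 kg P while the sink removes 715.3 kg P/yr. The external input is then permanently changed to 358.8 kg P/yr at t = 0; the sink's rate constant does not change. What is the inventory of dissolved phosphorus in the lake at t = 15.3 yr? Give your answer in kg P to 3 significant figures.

Residence time τ = M₀/F₀ = 15.81 yr. The eventual steady state is M_∞ = M₀·(F₁/F₀) = 11310 × 358.8/715.3 = 5673.2 kg P.
The anomaly ΔM(t) = M(t) − M_∞ decays as ΔM₀·e^(−t/τ) with ΔM₀ = 11310 − 5673.2 = 5637 kg P.
At t = 15.3 yr, e^(−t/τ) = e^(−0.9676) = 0.3800, so ΔM = 2142 kg P and M = 5673.2 + 2142 = 7815.0 kg P.

7820 kg P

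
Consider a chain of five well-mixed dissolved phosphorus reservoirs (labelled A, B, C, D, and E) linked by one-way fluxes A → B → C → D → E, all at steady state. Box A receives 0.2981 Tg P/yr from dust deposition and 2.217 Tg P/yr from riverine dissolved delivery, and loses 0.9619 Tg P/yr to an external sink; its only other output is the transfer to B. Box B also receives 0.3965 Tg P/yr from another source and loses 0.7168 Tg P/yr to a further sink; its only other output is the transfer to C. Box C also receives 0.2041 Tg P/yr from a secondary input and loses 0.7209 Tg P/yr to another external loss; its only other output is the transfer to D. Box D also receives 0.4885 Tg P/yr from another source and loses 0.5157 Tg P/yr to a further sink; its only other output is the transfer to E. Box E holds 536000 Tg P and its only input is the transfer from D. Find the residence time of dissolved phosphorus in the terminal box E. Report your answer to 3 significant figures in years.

778000 yr

Box A: F(A→B) = (0.2981 + 2.217) − 0.9619 = 1.5532 Tg P/yr.
Box B: F(B→C) = (1.5532 + 0.3965) − 0.7168 = 1.2329 Tg P/yr.
Box C: F(C→D) = (1.2329 + 0.2041) − 0.7209 = 0.71610 Tg P/yr.
Box D: F(D→E) = (0.71610 + 0.4885) − 0.5157 = 0.68890 Tg P/yr.
Box E throughput = its input = 0.68890 Tg P/yr; τ = 536000 / 0.68890 = 778100 yr.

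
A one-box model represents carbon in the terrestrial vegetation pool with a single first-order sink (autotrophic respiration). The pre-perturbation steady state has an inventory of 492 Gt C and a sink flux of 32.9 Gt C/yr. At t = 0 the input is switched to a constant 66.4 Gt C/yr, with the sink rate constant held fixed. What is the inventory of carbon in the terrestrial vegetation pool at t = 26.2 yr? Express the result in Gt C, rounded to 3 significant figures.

906 Gt C

Residence time τ = M₀/F₀ = 14.95 yr. The eventual steady state is M_∞ = M₀·(F₁/F₀) = 492 × 66.4/32.9 = 992.97 Gt C.
The anomaly ΔM(t) = M(t) − M_∞ decays as ΔM₀·e^(−t/τ) with ΔM₀ = 492 − 992.97 = −501.0 Gt C.
At t = 26.2 yr, e^(−t/τ) = e^(−1.752) = 0.1734, so ΔM = −86.88 Gt C and M = 992.97 − 86.88 = 906.09 Gt C.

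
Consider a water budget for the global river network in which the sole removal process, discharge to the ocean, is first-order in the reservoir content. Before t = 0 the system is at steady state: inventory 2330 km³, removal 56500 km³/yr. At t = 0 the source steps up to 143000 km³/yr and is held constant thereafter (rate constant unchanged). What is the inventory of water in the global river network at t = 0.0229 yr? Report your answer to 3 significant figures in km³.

3850 km³

τ = M₀/F₀ = 2330/56500 = 0.04124 yr; rate constant k = 1/τ.
New steady state M_∞ = F₁/k = F₁·τ = 143000 × 0.04124 = 5897.2 km³.
M(t) = M_∞ + (M₀ − M_∞)·e^(−t/τ); t/τ = 0.0229/0.04124 = 0.5553, so e^(−t/τ) = 0.5739.
M(t) = 5897.2 − 3567 × 0.5739 = 3850.0 km³.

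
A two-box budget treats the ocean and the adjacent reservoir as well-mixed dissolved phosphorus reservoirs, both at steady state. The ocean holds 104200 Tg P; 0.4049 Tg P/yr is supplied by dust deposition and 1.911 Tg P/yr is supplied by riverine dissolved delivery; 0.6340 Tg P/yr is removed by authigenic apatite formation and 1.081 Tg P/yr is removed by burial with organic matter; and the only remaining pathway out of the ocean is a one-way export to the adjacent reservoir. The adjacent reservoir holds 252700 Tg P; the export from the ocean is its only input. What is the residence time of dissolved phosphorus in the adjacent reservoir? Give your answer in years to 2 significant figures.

Balance the ocean: ΣF_in = 0.4049 + 1.911 = 2.3159 Tg P/yr.
Export to the adjacent reservoir = ΣF_in − (0.6340 + 1.081) = 0.60090 Tg P/yr.
At steady state the output of the adjacent reservoir equals its input, 0.60090 Tg P/yr.
τ = M / F = 252700 / 0.60090 = 420500 yr.

420000 yr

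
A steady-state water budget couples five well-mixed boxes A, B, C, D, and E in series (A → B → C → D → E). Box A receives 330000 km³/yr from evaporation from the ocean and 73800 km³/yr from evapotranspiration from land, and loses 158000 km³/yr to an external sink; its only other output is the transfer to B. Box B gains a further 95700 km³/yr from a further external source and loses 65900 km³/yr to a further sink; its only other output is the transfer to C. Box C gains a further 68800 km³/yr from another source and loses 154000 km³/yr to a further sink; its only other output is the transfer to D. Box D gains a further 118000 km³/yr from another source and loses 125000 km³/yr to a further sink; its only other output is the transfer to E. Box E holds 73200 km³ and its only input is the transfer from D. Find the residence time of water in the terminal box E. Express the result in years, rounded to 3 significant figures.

Box A: F(A→B) = (330000 + 73800) − 158000 = 245800 km³/yr.
Box B: F(B→C) = (245800 + 95700) − 65900 = 275600 km³/yr.
Box C: F(C→D) = (275600 + 68800) − 154000 = 190400 km³/yr.
Box D: F(D→E) = (190400 + 118000) − 125000 = 183400 km³/yr.
Box E throughput = its input = 183400 km³/yr; τ = 73200 / 183400 = 0.3991 yr.

0.399 yr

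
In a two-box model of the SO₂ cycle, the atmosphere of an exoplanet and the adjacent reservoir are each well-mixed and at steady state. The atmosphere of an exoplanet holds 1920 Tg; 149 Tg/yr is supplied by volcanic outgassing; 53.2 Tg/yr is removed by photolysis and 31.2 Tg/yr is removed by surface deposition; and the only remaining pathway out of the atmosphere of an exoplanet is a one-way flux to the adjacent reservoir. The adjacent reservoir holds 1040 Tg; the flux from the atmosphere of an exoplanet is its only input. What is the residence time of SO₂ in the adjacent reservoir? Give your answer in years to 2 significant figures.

Balance the atmosphere of an exoplanet: ΣF_in = 149.00 Tg/yr.
Flux to the adjacent reservoir = ΣF_in − (53.2 + 31.2) = 64.600 Tg/yr.
At steady state the output of the adjacent reservoir equals its input, 64.600 Tg/yr.
τ = M / F = 1040 / 64.600 = 16.10 yr.

16 yr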